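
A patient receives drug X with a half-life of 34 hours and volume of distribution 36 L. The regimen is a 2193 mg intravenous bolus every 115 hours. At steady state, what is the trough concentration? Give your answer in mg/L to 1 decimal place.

Over one 115-h interval, 115/34 ≈ 3.3824 half-lives elapse, leaving f ≈ 0.0959 of each dose.
At steady state, accumulation factor R = 1/(1 − e^(−kτ)) ≈ 1.1061.
Each bolus raises the concentration by D/Vd = 2193/36 ≈ 60.917 mg/L.
Cmax,ss = C₀/(1 − f) ≈ 60.917/0.9041 ≈ 67.379 mg/L.
One interval later, Cmin,ss = Cmax,ss·e^(−kτ) ≈ 67.379 × 0.0959 ≈ 6.462 mg/L.

6.5 mg/L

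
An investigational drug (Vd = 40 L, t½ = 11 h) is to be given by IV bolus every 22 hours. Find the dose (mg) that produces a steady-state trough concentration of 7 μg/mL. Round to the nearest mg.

840 mg

τ/t½ = 22/11 ≈ 2, so f = (1/2)^(22/11) ≈ 0.250000.
Cmin,ss = (D/Vd)·f/(1−f), so D = Cmin,ss·Vd·(1−f)/f.
D = 7 × 40 × (1−f)/f ≈ 7 × 40 × 3.00000 ≈ 840.00 mg.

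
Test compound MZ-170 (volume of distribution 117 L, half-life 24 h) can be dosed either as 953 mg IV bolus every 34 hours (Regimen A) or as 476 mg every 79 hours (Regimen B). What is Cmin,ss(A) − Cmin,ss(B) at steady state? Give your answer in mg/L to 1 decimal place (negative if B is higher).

Regimen A: f = (1/2)^(34/24) ≈ 0.3746; Cmin,ss = (953/117)·f/(1−f) ≈ 4.879 mg/L.
Regimen B: f = (1/2)^(79/24) ≈ 0.1021; Cmin,ss = (476/117)·f/(1−f) ≈ 0.463 mg/L.
Difference ≈ 4.879 − 0.463 ≈ 4.416 mg/L.

4.4 mg/L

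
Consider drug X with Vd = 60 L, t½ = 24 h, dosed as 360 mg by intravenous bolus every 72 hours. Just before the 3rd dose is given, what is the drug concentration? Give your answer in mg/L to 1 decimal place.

f = (1/2)^(τ/t½) = (1/2)^(72/24) ≈ 0.1250.
C₀ = D/Vd = 360/60 ≈ 6.000 mg/L.
Before the 3rd dose, 2 doses have been given. Superposition: Cmin = C₀·(f + f²).
≈ 6.000 × (0.1250 + 0.0156) ≈ 6.000 × 0.1406 ≈ 0.844 mg/L.

0.8 mg/L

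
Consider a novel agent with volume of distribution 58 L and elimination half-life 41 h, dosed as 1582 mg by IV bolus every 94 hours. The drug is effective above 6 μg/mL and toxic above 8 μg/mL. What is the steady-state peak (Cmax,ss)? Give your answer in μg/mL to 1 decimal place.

Over one 94-h interval, 94/41 ≈ 2.2927 half-lives elapse, leaving f ≈ 0.2041 of each dose.
At steady state, accumulation factor R = 1/(1 − e^(−kτ)) ≈ 1.2564.
Each bolus raises the concentration by D/Vd = 1582/58 ≈ 27.276 μg/mL.
Steady-state peak Cmax,ss = C₀·R ≈ 27.276 × 1.2564 ≈ 34.270 μg/mL.
Peak 34.3 μg/mL vs MTC 8 μg/mL: exceeds toxic threshold.

34.3 μg/mL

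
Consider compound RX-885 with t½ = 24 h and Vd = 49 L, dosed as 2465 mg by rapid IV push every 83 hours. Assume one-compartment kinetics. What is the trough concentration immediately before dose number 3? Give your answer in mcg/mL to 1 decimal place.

5.0 mcg/mL

f = (1/2)^(τ/t½) = (1/2)^(83/24) ≈ 0.0910.
C₀ = D/Vd = 2465/49 ≈ 50.306 mcg/mL.
Before the 3rd dose, 2 doses have been given. Superposition: Cmin = C₀·(f + f²).
≈ 50.306 × (0.0910 + 0.0083) ≈ 50.306 × 0.0993 ≈ 4.995 mcg/mL.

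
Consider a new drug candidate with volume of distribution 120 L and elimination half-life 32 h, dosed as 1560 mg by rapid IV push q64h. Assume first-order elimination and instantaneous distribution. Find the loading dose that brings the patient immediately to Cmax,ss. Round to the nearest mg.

f = (1/2)^(64/32) ≈ 0.250000; accumulation ratio R = 1/(1−f) ≈ 1.33333.
Loading dose to hit Cmax,ss on first dose: D_load = D_maint·R ≈ 1560 × 1.33333 ≈ 2079.99 mg.

2080 mg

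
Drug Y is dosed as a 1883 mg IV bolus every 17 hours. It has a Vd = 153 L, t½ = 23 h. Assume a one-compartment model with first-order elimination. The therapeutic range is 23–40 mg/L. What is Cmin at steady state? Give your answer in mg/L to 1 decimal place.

Over one 17-h interval, 17/23 ≈ 0.73913 half-lives elapse, leaving f ≈ 0.5991 of each dose.
Each bolus raises the concentration by D/Vd = 1883/153 ≈ 12.307 mg/L.
Steady-state trough Cmin,ss = C₀·f/(1−f) ≈ 12.307 × 0.5991/0.4009 ≈ 18.391 mg/L.
Trough 18.4 mg/L vs MEC 23 mg/L: subtherapeutic.

18.4 mg/L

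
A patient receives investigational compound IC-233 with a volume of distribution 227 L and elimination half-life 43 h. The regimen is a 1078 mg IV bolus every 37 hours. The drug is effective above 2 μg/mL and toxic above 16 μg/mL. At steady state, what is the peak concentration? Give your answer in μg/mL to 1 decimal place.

k = ln2/t½ = ln2/43 ≈ 0.016120 h⁻¹; fraction remaining f = e^(−kτ) = e^(−0.016120×37) ≈ 0.5508.
At steady state, accumulation factor R = 1/(1 − e^(−kτ)) ≈ 2.2262.
Single-dose peak C₀ = D/Vd = 1078/227 ≈ 4.749 μg/mL.
Steady-state peak Cmax,ss = C₀·R ≈ 4.749 × 2.2262 ≈ 10.572 μg/mL.
Peak 10.6 μg/mL vs MTC 16 μg/mL: below toxic threshold.

10.6 μg/mL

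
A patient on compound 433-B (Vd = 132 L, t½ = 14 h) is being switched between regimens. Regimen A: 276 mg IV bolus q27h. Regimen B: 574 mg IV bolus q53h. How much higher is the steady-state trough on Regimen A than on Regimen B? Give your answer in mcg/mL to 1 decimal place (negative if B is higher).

Regimen A: f = (1/2)^(27/14) ≈ 0.2627; Cmin,ss = (276/132)·f/(1−f) ≈ 0.745 mcg/mL.
Regimen B: f = (1/2)^(53/14) ≈ 0.0725; Cmin,ss = (574/132)·f/(1−f) ≈ 0.340 mcg/mL.
Difference ≈ 0.745 − 0.340 ≈ 0.405 mcg/mL.

0.4 mcg/mL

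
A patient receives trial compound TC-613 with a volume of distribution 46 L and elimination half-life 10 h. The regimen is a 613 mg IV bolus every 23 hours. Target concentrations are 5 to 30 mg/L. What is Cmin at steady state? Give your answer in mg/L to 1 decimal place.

Over one 23-h interval, 23/10 ≈ 2.3 half-lives elapse, leaving f ≈ 0.2031 of each dose.
Accumulation ratio R = 1/(1 − f) ≈ 1/0.7969 ≈ 1.2549.
Each bolus raises the concentration by D/Vd = 613/46 ≈ 13.326 mg/L.
Cmax,ss = C₀/(1 − f) ≈ 13.326/0.7969 ≈ 16.722 mg/L.
Steady-state trough Cmin,ss = Cmax,ss·f ≈ 16.722 × 0.2031 ≈ 3.396 mg/L.
Trough 3.4 mg/L vs MEC 5 mg/L: subtherapeutic.

3.4 mg/L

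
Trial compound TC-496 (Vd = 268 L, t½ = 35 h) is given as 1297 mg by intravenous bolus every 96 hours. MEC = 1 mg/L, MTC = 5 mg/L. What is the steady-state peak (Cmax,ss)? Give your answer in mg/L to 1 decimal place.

k = ln2/t½ = ln2/35 ≈ 0.019804 h⁻¹; fraction remaining f = e^(−kτ) = e^(−0.019804×96) ≈ 0.1494.
At steady state, accumulation factor R = 1/(1 − e^(−kτ)) ≈ 1.1756.
Single-dose peak C₀ = D/Vd = 1297/268 ≈ 4.840 mg/L.
Steady-state peak Cmax,ss = C₀·R ≈ 4.840 × 1.1756 ≈ 5.690 mg/L.
Peak 5.7 mg/L vs MTC 5 mg/L: exceeds toxic threshold.

5.7 mg/L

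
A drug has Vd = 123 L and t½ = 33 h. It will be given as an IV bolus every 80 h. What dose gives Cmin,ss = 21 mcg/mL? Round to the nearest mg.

11281 mg

τ/t½ = 80/33 ≈ 2.4242, so f = (1/2)^(80/33) ≈ 0.186307.
Cmin,ss = (D/Vd)·f/(1−f), so D = Cmin,ss·Vd·(1−f)/f.
D = 21 × 123 × (1−f)/f ≈ 21 × 123 × 4.36748 ≈ 11281.20 mg.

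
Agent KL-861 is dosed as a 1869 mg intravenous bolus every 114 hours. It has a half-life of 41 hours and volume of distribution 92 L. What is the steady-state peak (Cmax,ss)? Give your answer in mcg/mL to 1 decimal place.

Over one 114-h interval, 114/41 ≈ 2.7805 half-lives elapse, leaving f ≈ 0.1455 of each dose.
At steady state, accumulation factor R = 1/(1 − e^(−kτ)) ≈ 1.1703.
Each bolus raises the concentration by D/Vd = 1869/92 ≈ 20.315 mcg/mL.
Steady-state peak Cmax,ss = C₀·R ≈ 20.315 × 1.1703 ≈ 23.775 mcg/mL.

23.8 mcg/mL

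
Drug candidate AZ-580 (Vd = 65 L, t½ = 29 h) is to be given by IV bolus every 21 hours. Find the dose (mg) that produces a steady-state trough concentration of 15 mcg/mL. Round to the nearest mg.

τ/t½ = 21/29 ≈ 0.72414, so f = (1/2)^(21/29) ≈ 0.605359.
Cmin,ss = (D/Vd)·f/(1−f), so D = Cmin,ss·Vd·(1−f)/f.
D = 15 × 65 × (1−f)/f ≈ 15 × 65 × 0.65191 ≈ 635.61 mg.

636 mg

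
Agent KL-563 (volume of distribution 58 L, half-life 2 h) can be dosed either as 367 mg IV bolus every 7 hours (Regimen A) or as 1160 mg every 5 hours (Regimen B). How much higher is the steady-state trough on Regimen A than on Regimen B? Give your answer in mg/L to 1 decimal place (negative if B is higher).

Regimen A: f = (1/2)^(7/2) ≈ 0.0884; Cmin,ss = (367/58)·f/(1−f) ≈ 0.614 mg/L.
Regimen B: f = (1/2)^(5/2) ≈ 0.1768; Cmin,ss = (1160/58)·f/(1−f) ≈ 4.295 mg/L.
Difference ≈ 0.614 − 4.295 ≈ -3.681 mg/L.

-3.7 mg/L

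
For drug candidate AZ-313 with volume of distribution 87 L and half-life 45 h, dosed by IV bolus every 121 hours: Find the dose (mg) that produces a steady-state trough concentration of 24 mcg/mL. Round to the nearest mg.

11376 mg

τ/t½ = 121/45 ≈ 2.6889, so f = (1/2)^(121/45) ≈ 0.155083.
Cmin,ss = (D/Vd)·f/(1−f), so D = Cmin,ss·Vd·(1−f)/f.
D = 24 × 87 × (1−f)/f ≈ 24 × 87 × 5.44816 ≈ 11375.76 mg.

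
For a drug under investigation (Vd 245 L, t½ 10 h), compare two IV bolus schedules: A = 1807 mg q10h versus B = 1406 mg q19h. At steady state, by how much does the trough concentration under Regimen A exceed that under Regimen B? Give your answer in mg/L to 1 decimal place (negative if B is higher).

Regimen A: f = (1/2)^(10/10) ≈ 0.5000; Cmin,ss = (1807/245)·f/(1−f) ≈ 7.376 mg/L.
Regimen B: f = (1/2)^(19/10) ≈ 0.2679; Cmin,ss = (1406/245)·f/(1−f) ≈ 2.100 mg/L.
Difference ≈ 7.376 − 2.100 ≈ 5.276 mg/L.

5.3 mg/L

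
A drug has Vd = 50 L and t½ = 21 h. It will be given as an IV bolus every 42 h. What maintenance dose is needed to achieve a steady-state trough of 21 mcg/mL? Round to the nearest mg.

τ/t½ = 42/21 ≈ 2, so f = (1/2)^(42/21) ≈ 0.250000.
Cmin,ss = (D/Vd)·f/(1−f), so D = Cmin,ss·Vd·(1−f)/f.
D = 21 × 50 × (1−f)/f ≈ 21 × 50 × 3.00000 ≈ 3150.00 mg.

3150 mg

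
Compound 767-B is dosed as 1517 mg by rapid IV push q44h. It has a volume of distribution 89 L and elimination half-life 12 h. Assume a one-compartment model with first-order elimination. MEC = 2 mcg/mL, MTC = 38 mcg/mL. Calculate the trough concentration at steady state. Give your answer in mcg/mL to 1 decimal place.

1.5 mcg/mL

τ/t½ = 44/12 ≈ 3.6667, so fraction remaining f = (1/2)^(44/12) ≈ 0.0787.
Each bolus raises the concentration by D/Vd = 1517/89 ≈ 17.045 mcg/mL.
Steady-state trough Cmin,ss = C₀·f/(1−f) ≈ 17.045 × 0.0787/0.9213 ≈ 1.456 mcg/mL.
Trough 1.5 mcg/mL vs MEC 2 mcg/mL: subtherapeutic.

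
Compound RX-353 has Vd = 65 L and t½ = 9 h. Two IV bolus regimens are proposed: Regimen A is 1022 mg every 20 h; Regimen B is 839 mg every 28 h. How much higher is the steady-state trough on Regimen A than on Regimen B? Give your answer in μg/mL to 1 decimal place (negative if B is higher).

2.6 μg/mL

Regimen A: f = (1/2)^(20/9) ≈ 0.2143; Cmin,ss = (1022/65)·f/(1−f) ≈ 4.288 μg/mL.
Regimen B: f = (1/2)^(28/9) ≈ 0.1157; Cmin,ss = (839/65)·f/(1−f) ≈ 1.689 μg/mL.
Difference ≈ 4.288 − 1.689 ≈ 2.599 μg/mL.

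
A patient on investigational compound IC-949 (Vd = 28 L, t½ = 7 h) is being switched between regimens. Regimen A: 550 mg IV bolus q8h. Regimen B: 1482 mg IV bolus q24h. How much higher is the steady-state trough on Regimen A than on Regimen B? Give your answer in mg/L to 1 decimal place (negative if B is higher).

10.8 mg/L

Regimen A: f = (1/2)^(8/7) ≈ 0.4529; Cmin,ss = (550/28)·f/(1−f) ≈ 16.261 mg/L.
Regimen B: f = (1/2)^(24/7) ≈ 0.0929; Cmin,ss = (1482/28)·f/(1−f) ≈ 5.421 mg/L.
Difference ≈ 16.261 − 5.421 ≈ 10.840 mg/L.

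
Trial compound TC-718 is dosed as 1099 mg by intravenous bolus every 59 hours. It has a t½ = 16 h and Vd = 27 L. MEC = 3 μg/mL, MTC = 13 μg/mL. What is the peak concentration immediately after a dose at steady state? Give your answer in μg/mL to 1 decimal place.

k = ln2/t½ = ln2/16 ≈ 0.043322 h⁻¹; fraction remaining f = e^(−kτ) = e^(−0.043322×59) ≈ 0.0776.
Accumulation ratio R = 1/(1 − f) ≈ 1/0.9224 ≈ 1.0841.
Each bolus raises the concentration by D/Vd = 1099/27 ≈ 40.704 μg/mL.
Steady-state peak Cmax,ss = C₀·R ≈ 40.704 × 1.0841 ≈ 44.127 μg/mL.
Peak 44.1 μg/mL vs MTC 13 μg/mL: exceeds toxic threshold.

44.1 μg/mL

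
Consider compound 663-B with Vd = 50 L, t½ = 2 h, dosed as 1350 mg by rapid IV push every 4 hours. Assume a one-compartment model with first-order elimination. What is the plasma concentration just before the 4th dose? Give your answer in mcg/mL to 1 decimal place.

8.9 mcg/mL

f = (1/2)^(τ/t½) = (1/2)^(4/2) ≈ 0.2500.
C₀ = D/Vd = 1350/50 ≈ 27.000 mcg/mL.
Before the 4th dose, 3 doses have been given. Superposition: Cmin = C₀·(f + f² + … + f^3).
≈ 27.000 × (0.2500 + 0.0625 + 0.0156) ≈ 27.000 × 0.3281 ≈ 8.859 mcg/mL.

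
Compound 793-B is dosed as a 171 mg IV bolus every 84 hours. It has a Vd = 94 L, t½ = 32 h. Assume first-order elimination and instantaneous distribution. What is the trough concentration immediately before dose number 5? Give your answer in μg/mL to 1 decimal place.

f = (1/2)^(τ/t½) = (1/2)^(84/32) ≈ 0.1621.
C₀ = D/Vd = 171/94 ≈ 1.819 μg/mL.
Before the 5th dose, 4 doses have been given. Superposition: Cmin = C₀·(f + f² + … + f^4).
≈ 1.819 × (0.1621 + 0.0263 + 0.0043 + 0.0007) ≈ 1.819 × 0.1934 ≈ 0.352 μg/mL.

0.4 μg/mL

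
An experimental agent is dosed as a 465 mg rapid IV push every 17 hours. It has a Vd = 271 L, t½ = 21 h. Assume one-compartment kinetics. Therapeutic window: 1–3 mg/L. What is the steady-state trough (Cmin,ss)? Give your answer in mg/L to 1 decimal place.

2.3 mg/L

Over one 17-h interval, 17/21 ≈ 0.80952 half-lives elapse, leaving f ≈ 0.5706 of each dose.
Accumulation ratio R = 1/(1 − f) ≈ 1/0.4294 ≈ 2.3288.
Each bolus raises the concentration by D/Vd = 465/271 ≈ 1.716 mg/L.
Steady-state peak Cmax,ss = C₀·R ≈ 1.716 × 2.3288 ≈ 3.996 mg/L.
Steady-state trough Cmin,ss = Cmax,ss·f ≈ 3.996 × 0.5706 ≈ 2.280 mg/L.
Trough 2.3 mg/L vs MEC 1 mg/L: adequate.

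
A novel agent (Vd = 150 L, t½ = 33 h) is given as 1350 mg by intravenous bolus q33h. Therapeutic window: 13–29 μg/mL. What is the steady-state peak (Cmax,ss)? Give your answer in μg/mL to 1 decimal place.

τ = 33 h = 1 half-life, so f = (1/2)^1 = 0.5.
At steady state, R = 1/(1 − 0.5) = 2/1.
Single-dose peak C₀ = D/Vd = 1350/150 = 9 μg/mL.
Steady-state peak Cmax,ss = C₀·R = 9 × 2/1 ≈ 18.000 μg/mL.
Peak 18.0 μg/mL vs MTC 29 μg/mL: below toxic threshold.

18.0 μg/mL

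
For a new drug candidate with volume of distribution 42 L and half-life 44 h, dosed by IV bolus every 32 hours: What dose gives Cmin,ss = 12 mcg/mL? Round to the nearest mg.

τ/t½ = 32/44 ≈ 0.72727, so f = (1/2)^(32/44) ≈ 0.604045.
Cmin,ss = (D/Vd)·f/(1−f), so D = Cmin,ss·Vd·(1−f)/f.
D = 12 × 42 × (1−f)/f ≈ 12 × 42 × 0.65551 ≈ 330.38 mg.

330 mg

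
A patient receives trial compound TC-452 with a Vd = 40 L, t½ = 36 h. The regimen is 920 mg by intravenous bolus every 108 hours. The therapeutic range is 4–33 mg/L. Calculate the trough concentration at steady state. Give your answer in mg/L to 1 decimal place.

τ = 108 h = 3 half-lives, so f = (1/2)^3 = 0.125.
At steady state, R = 1/(1 − 0.125) = 8/7.
Single-dose peak C₀ = D/Vd = 920/40 = 23 mg/L.
Steady-state peak Cmax,ss = C₀·R = 23 × 8/7 ≈ 26.286 mg/L.
Steady-state trough Cmin,ss = Cmax,ss·f ≈ 26.286 × 0.125 ≈ 3.286 mg/L.
Trough 3.3 mg/L vs MEC 4 mg/L: subtherapeutic.

3.3 mg/L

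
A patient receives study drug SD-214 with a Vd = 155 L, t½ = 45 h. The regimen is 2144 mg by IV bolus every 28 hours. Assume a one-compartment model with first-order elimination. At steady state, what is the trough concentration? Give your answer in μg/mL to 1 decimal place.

Over one 28-h interval, 28/45 ≈ 0.62222 half-lives elapse, leaving f ≈ 0.6497 of each dose.
Single-dose peak C₀ = D/Vd = 2144/155 ≈ 13.832 μg/mL.
Steady-state trough Cmin,ss = C₀·f/(1−f) ≈ 13.832 × 0.6497/0.3503 ≈ 25.654 μg/mL.

25.7 μg/mL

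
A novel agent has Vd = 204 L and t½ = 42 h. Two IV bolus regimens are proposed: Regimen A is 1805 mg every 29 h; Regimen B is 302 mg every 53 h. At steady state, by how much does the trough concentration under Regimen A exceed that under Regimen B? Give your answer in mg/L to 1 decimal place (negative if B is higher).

13.4 mg/L

Regimen A: f = (1/2)^(29/42) ≈ 0.6196; Cmin,ss = (1805/204)·f/(1−f) ≈ 14.412 mg/L.
Regimen B: f = (1/2)^(53/42) ≈ 0.4170; Cmin,ss = (302/204)·f/(1−f) ≈ 1.059 mg/L.
Difference ≈ 14.412 − 1.059 ≈ 13.353 mg/L.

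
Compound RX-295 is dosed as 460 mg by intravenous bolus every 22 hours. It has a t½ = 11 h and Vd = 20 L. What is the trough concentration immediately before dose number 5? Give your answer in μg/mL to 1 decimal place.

7.6 μg/mL

f = (1/2)^(τ/t½) = (1/2)^(22/11) ≈ 0.2500.
C₀ = D/Vd = 460/20 ≈ 23.000 μg/mL.
Before the 5th dose, 4 doses have been given. Superposition: Cmin = C₀·(f + f² + … + f^4).
≈ 23.000 × (0.2500 + 0.0625 + 0.0156 + 0.0039) ≈ 23.000 × 0.3320 ≈ 7.636 μg/mL.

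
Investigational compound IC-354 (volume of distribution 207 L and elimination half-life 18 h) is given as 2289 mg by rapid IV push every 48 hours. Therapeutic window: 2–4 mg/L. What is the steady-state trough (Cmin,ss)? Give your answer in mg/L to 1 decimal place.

k = ln2/t½ = ln2/18 ≈ 0.038508 h⁻¹; fraction remaining f = e^(−kτ) = e^(−0.038508×48) ≈ 0.1575.
At steady state, accumulation factor R = 1/(1 − e^(−kτ)) ≈ 1.1869.
Single-dose peak C₀ = D/Vd = 2289/207 ≈ 11.058 mg/L.
Steady-state peak Cmax,ss = C₀·R ≈ 11.058 × 1.1869 ≈ 13.125 mg/L.
One interval later, Cmin,ss = Cmax,ss·e^(−kτ) ≈ 13.125 × 0.1575 ≈ 2.067 mg/L.
Trough 2.1 mg/L vs MEC 2 mg/L: adequate.

2.1 mg/L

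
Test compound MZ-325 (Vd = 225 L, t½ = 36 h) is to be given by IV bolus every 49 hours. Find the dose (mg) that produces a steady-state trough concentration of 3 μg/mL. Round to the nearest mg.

1059 mg

τ/t½ = 49/36 ≈ 1.3611, so f = (1/2)^(49/36) ≈ 0.389282.
Cmin,ss = (D/Vd)·f/(1−f), so D = Cmin,ss·Vd·(1−f)/f.
D = 3 × 225 × (1−f)/f ≈ 3 × 225 × 1.56883 ≈ 1058.96 mg.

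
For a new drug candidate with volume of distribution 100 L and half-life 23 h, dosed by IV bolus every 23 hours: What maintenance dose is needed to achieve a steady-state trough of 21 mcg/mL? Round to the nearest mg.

2100 mg

τ/t½ = 23/23 ≈ 1, so f = (1/2)^(23/23) ≈ 0.500000.
Cmin,ss = (D/Vd)·f/(1−f), so D = Cmin,ss·Vd·(1−f)/f.
D = 21 × 100 × (1−f)/f ≈ 21 × 100 × 1.00000 ≈ 2100.00 mg.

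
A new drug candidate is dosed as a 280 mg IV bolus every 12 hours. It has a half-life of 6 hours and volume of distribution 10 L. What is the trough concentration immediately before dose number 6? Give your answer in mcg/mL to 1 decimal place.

9.3 mcg/mL

f = (1/2)^(τ/t½) = (1/2)^(12/6) ≈ 0.2500.
C₀ = D/Vd = 280/10 ≈ 28.000 mcg/mL.
Before the 6th dose, 5 doses have been given. Superposition: Cmin = C₀·(f + f² + … + f^5).
≈ 28.000 × (0.2500 + 0.0625 + 0.0156 + 0.0039 + 0.0010) ≈ 28.000 × 0.3330 ≈ 9.324 mcg/mL.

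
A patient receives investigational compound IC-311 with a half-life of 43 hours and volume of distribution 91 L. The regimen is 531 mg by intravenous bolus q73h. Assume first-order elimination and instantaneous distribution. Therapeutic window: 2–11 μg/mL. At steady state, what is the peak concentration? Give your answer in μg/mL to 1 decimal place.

8.4 μg/mL

k = ln2/t½ = ln2/43 ≈ 0.016120 h⁻¹; fraction remaining f = e^(−kτ) = e^(−0.016120×73) ≈ 0.3083.
Accumulation ratio R = 1/(1 − f) ≈ 1/0.6917 ≈ 1.4457.
Each bolus raises the concentration by D/Vd = 531/91 ≈ 5.835 μg/mL.
Cmax,ss = C₀/(1 − f) ≈ 5.835/0.6917 ≈ 8.436 μg/mL.
Peak 8.4 μg/mL vs MTC 11 μg/mL: below toxic threshold.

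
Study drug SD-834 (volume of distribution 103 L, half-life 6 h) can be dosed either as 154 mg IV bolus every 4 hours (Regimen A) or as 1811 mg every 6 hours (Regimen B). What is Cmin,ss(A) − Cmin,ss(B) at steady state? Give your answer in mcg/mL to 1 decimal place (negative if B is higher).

-15.0 mcg/mL

Regimen A: f = (1/2)^(4/6) ≈ 0.6300; Cmin,ss = (154/103)·f/(1−f) ≈ 2.546 mcg/mL.
Regimen B: f = (1/2)^(6/6) ≈ 0.5000; Cmin,ss = (1811/103)·f/(1−f) ≈ 17.583 mcg/mL.
Difference ≈ 2.546 − 17.583 ≈ -15.037 mcg/mL.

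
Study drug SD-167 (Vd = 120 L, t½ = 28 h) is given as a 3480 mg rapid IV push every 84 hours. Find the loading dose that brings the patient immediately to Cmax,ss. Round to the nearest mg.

3977 mg

f = (1/2)^(84/28) ≈ 0.125000; accumulation ratio R = 1/(1−f) ≈ 1.14286.
Loading dose to hit Cmax,ss on first dose: D_load = D_maint·R ≈ 3480 × 1.14286 ≈ 3977.15 mg.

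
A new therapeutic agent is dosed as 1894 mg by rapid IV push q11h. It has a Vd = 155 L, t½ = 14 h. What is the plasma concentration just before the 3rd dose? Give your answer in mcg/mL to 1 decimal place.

f = (1/2)^(τ/t½) = (1/2)^(11/14) ≈ 0.5801.
C₀ = D/Vd = 1894/155 ≈ 12.219 mcg/mL.
Before the 3rd dose, 2 doses have been given. Superposition: Cmin = C₀·(f + f²).
≈ 12.219 × (0.5801 + 0.3365) ≈ 12.219 × 0.9166 ≈ 11.200 mcg/mL.

11.2 mcg/mL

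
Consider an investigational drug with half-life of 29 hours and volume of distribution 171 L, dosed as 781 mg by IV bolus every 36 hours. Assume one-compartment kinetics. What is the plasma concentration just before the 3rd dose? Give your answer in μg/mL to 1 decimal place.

2.7 μg/mL

f = (1/2)^(τ/t½) = (1/2)^(36/29) ≈ 0.4230.
C₀ = D/Vd = 781/171 ≈ 4.567 μg/mL.
Before the 3rd dose, 2 doses have been given. Superposition: Cmin = C₀·(f + f²).
≈ 4.567 × (0.4230 + 0.1789) ≈ 4.567 × 0.6019 ≈ 2.749 μg/mL.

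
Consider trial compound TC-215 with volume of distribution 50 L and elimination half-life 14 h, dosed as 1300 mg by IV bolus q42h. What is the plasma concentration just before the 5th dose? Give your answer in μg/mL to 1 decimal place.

3.7 μg/mL

f = (1/2)^(τ/t½) = (1/2)^(42/14) ≈ 0.1250.
C₀ = D/Vd = 1300/50 ≈ 26.000 μg/mL.
Before the 5th dose, 4 doses have been given. Superposition: Cmin = C₀·(f + f² + … + f^4).
≈ 26.000 × (0.1250 + 0.0156 + 0.0020 + 0.0002) ≈ 26.000 × 0.1428 ≈ 3.713 μg/mL.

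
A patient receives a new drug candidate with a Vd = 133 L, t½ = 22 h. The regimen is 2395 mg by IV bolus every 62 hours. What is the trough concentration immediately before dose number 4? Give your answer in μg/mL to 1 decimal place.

f = (1/2)^(τ/t½) = (1/2)^(62/22) ≈ 0.1418.
C₀ = D/Vd = 2395/133 ≈ 18.008 μg/mL.
Before the 4th dose, 3 doses have been given. Superposition: Cmin = C₀·(f + f² + … + f^3).
≈ 18.008 × (0.1418 + 0.0201 + 0.0029) ≈ 18.008 × 0.1648 ≈ 2.968 μg/mL.

3.0 μg/mL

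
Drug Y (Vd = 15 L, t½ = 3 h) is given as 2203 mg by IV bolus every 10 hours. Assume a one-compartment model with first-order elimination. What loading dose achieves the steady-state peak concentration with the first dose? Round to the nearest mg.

f = (1/2)^(10/3) ≈ 0.099213; accumulation ratio R = 1/(1−f) ≈ 1.11014.
Loading dose to hit Cmax,ss on first dose: D_load = D_maint·R ≈ 2203 × 1.11014 ≈ 2445.64 mg.

2446 mg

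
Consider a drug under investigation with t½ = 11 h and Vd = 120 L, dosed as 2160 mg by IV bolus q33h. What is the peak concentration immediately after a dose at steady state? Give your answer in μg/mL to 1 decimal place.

20.6 μg/mL

τ = 33 h = 3 half-lives, so f = (1/2)^3 = 0.125.
Accumulation ratio R = 1/(1 − f) = 1/0.875 = 8/7.
Single-dose peak C₀ = D/Vd = 2160/120 = 18 μg/mL.
Steady-state peak Cmax,ss = C₀·R = 18 × 8/7 ≈ 20.571 μg/mL.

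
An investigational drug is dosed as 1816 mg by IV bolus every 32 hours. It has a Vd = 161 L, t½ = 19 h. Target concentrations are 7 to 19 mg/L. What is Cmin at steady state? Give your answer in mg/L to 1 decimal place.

5.1 mg/L

τ/t½ = 32/19 ≈ 1.6842, so fraction remaining f = (1/2)^(32/19) ≈ 0.3112.
Each bolus raises the concentration by D/Vd = 1816/161 ≈ 11.280 mg/L.
Steady-state trough Cmin,ss = C₀·f/(1−f) ≈ 11.280 × 0.3112/0.6888 ≈ 5.096 mg/L.
Trough 5.1 mg/L vs MEC 7 mg/L: subtherapeutic.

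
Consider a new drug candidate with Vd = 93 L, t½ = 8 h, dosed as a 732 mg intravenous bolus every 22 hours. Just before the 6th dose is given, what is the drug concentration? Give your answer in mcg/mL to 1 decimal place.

f = (1/2)^(τ/t½) = (1/2)^(22/8) ≈ 0.1487.
C₀ = D/Vd = 732/93 ≈ 7.871 mcg/mL.
Before the 6th dose, 5 doses have been given. Superposition: Cmin = C₀·(f + f² + … + f^5).
≈ 7.871 × (0.1487 + 0.0221 + 0.0033 + 0.0005 + 0.0001) ≈ 7.871 × 0.1747 ≈ 1.375 mcg/mL.

1.4 mcg/mL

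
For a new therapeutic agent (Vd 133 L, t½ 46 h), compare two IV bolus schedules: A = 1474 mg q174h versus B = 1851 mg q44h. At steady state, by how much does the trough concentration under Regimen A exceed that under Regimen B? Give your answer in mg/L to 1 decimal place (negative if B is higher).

-13.9 mg/L

Regimen A: f = (1/2)^(174/46) ≈ 0.0727; Cmin,ss = (1474/133)·f/(1−f) ≈ 0.869 mg/L.
Regimen B: f = (1/2)^(44/46) ≈ 0.5153; Cmin,ss = (1851/133)·f/(1−f) ≈ 14.796 mg/L.
Difference ≈ 0.869 − 14.796 ≈ -13.927 mg/L.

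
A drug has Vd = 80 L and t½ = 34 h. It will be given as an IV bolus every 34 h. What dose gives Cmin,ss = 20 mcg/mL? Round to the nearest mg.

τ/t½ = 34/34 ≈ 1, so f = (1/2)^(34/34) ≈ 0.500000.
Cmin,ss = (D/Vd)·f/(1−f), so D = Cmin,ss·Vd·(1−f)/f.
D = 20 × 80 × (1−f)/f ≈ 20 × 80 × 1.00000 ≈ 1600.00 mg.

1600 mg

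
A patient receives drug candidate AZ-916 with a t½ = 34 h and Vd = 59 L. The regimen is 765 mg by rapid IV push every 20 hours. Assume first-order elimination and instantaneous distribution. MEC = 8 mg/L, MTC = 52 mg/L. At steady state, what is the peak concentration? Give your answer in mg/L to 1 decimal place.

Over one 20-h interval, 20/34 ≈ 0.58824 half-lives elapse, leaving f ≈ 0.6652 of each dose.
At steady state, accumulation factor R = 1/(1 − e^(−kτ)) ≈ 2.9869.
Each bolus raises the concentration by D/Vd = 765/59 ≈ 12.966 mg/L.
Cmax,ss = C₀/(1 − f) ≈ 12.966/0.3348 ≈ 38.728 mg/L.
Peak 38.7 mg/L vs MTC 52 mg/L: below toxic threshold.

38.7 mg/L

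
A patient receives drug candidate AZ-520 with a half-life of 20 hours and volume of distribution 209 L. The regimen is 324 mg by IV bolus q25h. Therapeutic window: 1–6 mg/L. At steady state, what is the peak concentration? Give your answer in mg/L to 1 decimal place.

2.7 mg/L

Over one 25-h interval, 25/20 ≈ 1.25 half-lives elapse, leaving f ≈ 0.4204 of each dose.
Accumulation ratio R = 1/(1 − f) ≈ 1/0.5796 ≈ 1.7253.
Single-dose peak C₀ = D/Vd = 324/209 ≈ 1.550 mg/L.
Steady-state peak Cmax,ss = C₀·R ≈ 1.550 × 1.7253 ≈ 2.674 mg/L.
Peak 2.7 mg/L vs MTC 6 mg/L: below toxic threshold.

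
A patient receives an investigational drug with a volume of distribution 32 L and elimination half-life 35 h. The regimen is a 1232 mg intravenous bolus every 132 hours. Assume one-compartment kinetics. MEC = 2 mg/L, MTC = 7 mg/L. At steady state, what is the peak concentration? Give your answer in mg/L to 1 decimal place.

k = ln2/t½ = ln2/35 ≈ 0.019804 h⁻¹; fraction remaining f = e^(−kτ) = e^(−0.019804×132) ≈ 0.0732.
At steady state, accumulation factor R = 1/(1 − e^(−kτ)) ≈ 1.0790.
Single-dose peak C₀ = D/Vd = 1232/32 ≈ 38.500 mg/L.
Steady-state peak Cmax,ss = C₀·R ≈ 38.500 × 1.0790 ≈ 41.541 mg/L.
Peak 41.5 mg/L vs MTC 7 mg/L: exceeds toxic threshold.

41.5 mg/L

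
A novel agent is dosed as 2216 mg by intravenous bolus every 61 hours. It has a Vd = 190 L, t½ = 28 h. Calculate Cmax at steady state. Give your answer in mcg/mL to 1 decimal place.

k = ln2/t½ = ln2/28 ≈ 0.024755 h⁻¹; fraction remaining f = e^(−kτ) = e^(−0.024755×61) ≈ 0.2209.
Accumulation ratio R = 1/(1 − f) ≈ 1/0.7791 ≈ 1.2835.
Each bolus raises the concentration by D/Vd = 2216/190 ≈ 11.663 mcg/mL.
Cmax,ss = C₀/(1 − f) ≈ 11.663/0.7791 ≈ 14.970 mcg/mL.

15.0 mcg/mL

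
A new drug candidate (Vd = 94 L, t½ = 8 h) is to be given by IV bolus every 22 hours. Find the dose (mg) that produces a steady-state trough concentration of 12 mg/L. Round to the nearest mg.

τ/t½ = 22/8 ≈ 2.75, so f = (1/2)^(22/8) ≈ 0.148651.
Cmin,ss = (D/Vd)·f/(1−f), so D = Cmin,ss·Vd·(1−f)/f.
D = 12 × 94 × (1−f)/f ≈ 12 × 94 × 5.72717 ≈ 6460.25 mg.

6460 mg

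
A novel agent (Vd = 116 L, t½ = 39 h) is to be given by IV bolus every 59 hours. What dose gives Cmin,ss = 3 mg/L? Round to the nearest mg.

645 mg

τ/t½ = 59/39 ≈ 1.5128, so f = (1/2)^(59/39) ≈ 0.350425.
Cmin,ss = (D/Vd)·f/(1−f), so D = Cmin,ss·Vd·(1−f)/f.
D = 3 × 116 × (1−f)/f ≈ 3 × 116 × 1.85368 ≈ 645.08 mg.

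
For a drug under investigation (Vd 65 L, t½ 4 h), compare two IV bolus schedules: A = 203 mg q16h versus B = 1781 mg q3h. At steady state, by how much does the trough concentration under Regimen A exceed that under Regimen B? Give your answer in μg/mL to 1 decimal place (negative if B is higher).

Regimen A: f = (1/2)^(16/4) ≈ 0.0625; Cmin,ss = (203/65)·f/(1−f) ≈ 0.208 μg/mL.
Regimen B: f = (1/2)^(3/4) ≈ 0.5946; Cmin,ss = (1781/65)·f/(1−f) ≈ 40.188 μg/mL.
Difference ≈ 0.208 − 40.188 ≈ -39.980 μg/mL.

-40.0 μg/mL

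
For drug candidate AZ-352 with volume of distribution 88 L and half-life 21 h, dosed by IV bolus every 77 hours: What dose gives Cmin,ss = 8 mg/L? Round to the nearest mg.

τ/t½ = 77/21 ≈ 3.6667, so f = (1/2)^(77/21) ≈ 0.078745.
Cmin,ss = (D/Vd)·f/(1−f), so D = Cmin,ss·Vd·(1−f)/f.
D = 8 × 88 × (1−f)/f ≈ 8 × 88 × 11.69922 ≈ 8236.25 mg.

8236 mg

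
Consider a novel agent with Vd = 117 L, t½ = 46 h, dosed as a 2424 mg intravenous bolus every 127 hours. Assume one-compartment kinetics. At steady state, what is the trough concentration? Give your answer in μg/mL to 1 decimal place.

τ/t½ = 127/46 ≈ 2.7609, so fraction remaining f = (1/2)^(127/46) ≈ 0.1475.
Each bolus raises the concentration by D/Vd = 2424/117 ≈ 20.718 μg/mL.
Steady-state trough Cmin,ss = C₀·f/(1−f) ≈ 20.718 × 0.1475/0.8525 ≈ 3.585 μg/mL.

3.6 μg/mL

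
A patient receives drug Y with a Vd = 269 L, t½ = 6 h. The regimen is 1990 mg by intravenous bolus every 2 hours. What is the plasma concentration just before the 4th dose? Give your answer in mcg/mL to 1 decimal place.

14.2 mcg/mL

f = (1/2)^(τ/t½) = (1/2)^(2/6) ≈ 0.7937.
C₀ = D/Vd = 1990/269 ≈ 7.398 mcg/mL.
Before the 4th dose, 3 doses have been given. Superposition: Cmin = C₀·(f + f² + … + f^3).
≈ 7.398 × (0.7937 + 0.6300 + 0.5000) ≈ 7.398 × 1.9237 ≈ 14.232 mcg/mL.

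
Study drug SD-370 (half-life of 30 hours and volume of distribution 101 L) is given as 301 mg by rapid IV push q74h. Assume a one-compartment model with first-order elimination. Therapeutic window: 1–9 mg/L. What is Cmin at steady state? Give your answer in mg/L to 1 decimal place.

0.7 mg/L

Over one 74-h interval, 74/30 ≈ 2.4667 half-lives elapse, leaving f ≈ 0.1809 of each dose.
Accumulation ratio R = 1/(1 − f) ≈ 1/0.8191 ≈ 1.2209.
Single-dose peak C₀ = D/Vd = 301/101 ≈ 2.980 mg/L.
Steady-state peak Cmax,ss = C₀·R ≈ 2.980 × 1.2209 ≈ 3.638 mg/L.
Steady-state trough Cmin,ss = Cmax,ss·f ≈ 3.638 × 0.1809 ≈ 0.658 mg/L.
Trough 0.7 mg/L vs MEC 1 mg/L: subtherapeutic.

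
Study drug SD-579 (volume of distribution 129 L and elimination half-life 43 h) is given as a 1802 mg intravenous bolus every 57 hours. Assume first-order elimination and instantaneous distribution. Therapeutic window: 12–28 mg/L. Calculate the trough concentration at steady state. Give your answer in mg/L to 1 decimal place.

k = ln2/t½ = ln2/43 ≈ 0.016120 h⁻¹; fraction remaining f = e^(−kτ) = e^(−0.016120×57) ≈ 0.3990.
Single-dose peak C₀ = D/Vd = 1802/129 ≈ 13.969 mg/L.
Steady-state trough Cmin,ss = C₀·f/(1−f) ≈ 13.969 × 0.3990/0.6010 ≈ 9.274 mg/L.
Trough 9.3 mg/L vs MEC 12 mg/L: subtherapeutic.

9.3 mg/L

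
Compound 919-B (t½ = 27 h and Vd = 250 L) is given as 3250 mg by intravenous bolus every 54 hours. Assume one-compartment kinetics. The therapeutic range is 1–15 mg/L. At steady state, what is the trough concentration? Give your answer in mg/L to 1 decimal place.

4.3 mg/L

τ = 54 h = 2 half-lives, so f = (1/2)^2 = 0.25.
Accumulation ratio R = 1/(1 − f) = 1/0.75 = 4/3.
Single-dose peak C₀ = D/Vd = 3250/250 = 13 mg/L.
Steady-state peak Cmax,ss = C₀·R = 13 × 4/3 ≈ 17.333 mg/L.
Steady-state trough Cmin,ss = Cmax,ss·f ≈ 17.333 × 0.25 ≈ 4.333 mg/L.
Trough 4.3 mg/L vs MEC 1 mg/L: adequate.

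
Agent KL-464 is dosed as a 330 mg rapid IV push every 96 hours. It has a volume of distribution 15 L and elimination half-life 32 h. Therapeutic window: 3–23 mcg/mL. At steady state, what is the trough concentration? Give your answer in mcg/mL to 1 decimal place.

τ = 96 h = 3 half-lives, so f = (1/2)^3 = 0.125.
Accumulation ratio R = 1/(1 − f) = 1/0.875 = 8/7.
Single-dose peak C₀ = D/Vd = 330/15 = 22 mcg/mL.
Steady-state peak Cmax,ss = C₀·R = 22 × 8/7 ≈ 25.143 mcg/mL.
Steady-state trough Cmin,ss = Cmax,ss·f ≈ 25.143 × 0.125 ≈ 3.143 mcg/mL.
Trough 3.1 mcg/mL vs MEC 3 mcg/mL: adequate.

3.1 mcg/mL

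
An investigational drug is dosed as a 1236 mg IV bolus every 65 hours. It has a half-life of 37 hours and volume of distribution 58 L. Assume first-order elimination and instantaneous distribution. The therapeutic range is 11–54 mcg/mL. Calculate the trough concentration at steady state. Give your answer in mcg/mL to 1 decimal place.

k = ln2/t½ = ln2/37 ≈ 0.018734 h⁻¹; fraction remaining f = e^(−kτ) = e^(−0.018734×65) ≈ 0.2959.
Single-dose peak C₀ = D/Vd = 1236/58 ≈ 21.310 mcg/mL.
Steady-state trough Cmin,ss = C₀·f/(1−f) ≈ 21.310 × 0.2959/0.7041 ≈ 8.956 mcg/mL.
Trough 9.0 mcg/mL vs MEC 11 mcg/mL: subtherapeutic.

9.0 mcg/mL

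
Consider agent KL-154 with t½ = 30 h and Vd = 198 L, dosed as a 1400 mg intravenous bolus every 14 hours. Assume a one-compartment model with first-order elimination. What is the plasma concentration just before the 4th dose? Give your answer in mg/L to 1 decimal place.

f = (1/2)^(τ/t½) = (1/2)^(14/30) ≈ 0.7236.
C₀ = D/Vd = 1400/198 ≈ 7.071 mg/L.
Before the 4th dose, 3 doses have been given. Superposition: Cmin = C₀·(f + f² + … + f^3).
≈ 7.071 × (0.7236 + 0.5236 + 0.3789) ≈ 7.071 × 1.6261 ≈ 11.498 mg/L.

11.5 mg/L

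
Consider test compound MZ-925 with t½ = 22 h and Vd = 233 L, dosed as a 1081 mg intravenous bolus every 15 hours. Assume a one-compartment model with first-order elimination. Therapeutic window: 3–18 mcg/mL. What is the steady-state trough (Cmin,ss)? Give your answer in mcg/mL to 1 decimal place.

k = ln2/t½ = ln2/22 ≈ 0.031507 h⁻¹; fraction remaining f = e^(−kτ) = e^(−0.031507×15) ≈ 0.6234.
Accumulation ratio R = 1/(1 − f) ≈ 1/0.3766 ≈ 2.6553.
Each bolus raises the concentration by D/Vd = 1081/233 ≈ 4.639 mcg/mL.
Steady-state peak Cmax,ss = C₀·R ≈ 4.639 × 2.6553 ≈ 12.318 mcg/mL.
Steady-state trough Cmin,ss = Cmax,ss·f ≈ 12.318 × 0.6234 ≈ 7.679 mcg/mL.
Trough 7.7 mcg/mL vs MEC 3 mcg/mL: adequate.

7.7 mcg/mL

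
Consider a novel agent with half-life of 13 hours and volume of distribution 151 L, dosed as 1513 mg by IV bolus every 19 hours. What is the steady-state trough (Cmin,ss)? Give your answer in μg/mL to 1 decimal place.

5.7 μg/mL

Over one 19-h interval, 19/13 ≈ 1.4615 half-lives elapse, leaving f ≈ 0.3631 of each dose.
Single-dose peak C₀ = D/Vd = 1513/151 ≈ 10.020 μg/mL.
Steady-state trough Cmin,ss = C₀·f/(1−f) ≈ 10.020 × 0.3631/0.6369 ≈ 5.712 μg/mL.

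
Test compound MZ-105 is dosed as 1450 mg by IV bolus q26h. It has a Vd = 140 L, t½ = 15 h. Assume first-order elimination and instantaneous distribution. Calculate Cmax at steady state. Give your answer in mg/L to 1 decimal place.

14.8 mg/L

Over one 26-h interval, 26/15 ≈ 1.7333 half-lives elapse, leaving f ≈ 0.3008 of each dose.
At steady state, accumulation factor R = 1/(1 − e^(−kτ)) ≈ 1.4302.
Single-dose peak C₀ = D/Vd = 1450/140 ≈ 10.357 mg/L.
Cmax,ss = C₀/(1 − f) ≈ 10.357/0.6992 ≈ 14.813 mg/L.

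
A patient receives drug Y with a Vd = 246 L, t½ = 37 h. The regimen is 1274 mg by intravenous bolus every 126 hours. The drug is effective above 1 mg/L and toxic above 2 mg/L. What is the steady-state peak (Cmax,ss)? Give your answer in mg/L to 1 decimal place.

k = ln2/t½ = ln2/37 ≈ 0.018734 h⁻¹; fraction remaining f = e^(−kτ) = e^(−0.018734×126) ≈ 0.0944.
At steady state, accumulation factor R = 1/(1 − e^(−kτ)) ≈ 1.1042.
Each bolus raises the concentration by D/Vd = 1274/246 ≈ 5.179 mg/L.
Steady-state peak Cmax,ss = C₀·R ≈ 5.179 × 1.1042 ≈ 5.719 mg/L.
Peak 5.7 mg/L vs MTC 2 mg/L: exceeds toxic threshold.

5.7 mg/L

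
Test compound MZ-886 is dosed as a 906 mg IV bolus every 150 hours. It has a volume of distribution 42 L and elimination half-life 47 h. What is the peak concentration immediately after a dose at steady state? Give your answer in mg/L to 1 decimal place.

24.2 mg/L

Over one 150-h interval, 150/47 ≈ 3.1915 half-lives elapse, leaving f ≈ 0.1095 of each dose.
Accumulation ratio R = 1/(1 − f) ≈ 1/0.8905 ≈ 1.1230.
Single-dose peak C₀ = D/Vd = 906/42 ≈ 21.571 mg/L.
Cmax,ss = C₀/(1 − f) ≈ 21.571/0.8905 ≈ 24.223 mg/L.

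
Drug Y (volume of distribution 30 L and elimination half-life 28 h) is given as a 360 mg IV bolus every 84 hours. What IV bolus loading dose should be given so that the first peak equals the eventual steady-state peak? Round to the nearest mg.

411 mg

f = (1/2)^(84/28) ≈ 0.125000; accumulation ratio R = 1/(1−f) ≈ 1.14286.
Loading dose to hit Cmax,ss on first dose: D_load = D_maint·R ≈ 360 × 1.14286 ≈ 411.43 mg.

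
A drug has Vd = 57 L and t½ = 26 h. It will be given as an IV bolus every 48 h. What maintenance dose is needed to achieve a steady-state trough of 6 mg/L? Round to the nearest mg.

888 mg

τ/t½ = 48/26 ≈ 1.8462, so f = (1/2)^(48/26) ≈ 0.278133.
Cmin,ss = (D/Vd)·f/(1−f), so D = Cmin,ss·Vd·(1−f)/f.
D = 6 × 57 × (1−f)/f ≈ 6 × 57 × 2.59540 ≈ 887.63 mg.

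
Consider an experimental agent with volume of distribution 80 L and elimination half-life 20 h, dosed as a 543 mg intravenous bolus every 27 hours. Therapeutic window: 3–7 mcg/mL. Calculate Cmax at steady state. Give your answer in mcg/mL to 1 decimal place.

11.2 mcg/mL

τ/t½ = 27/20 ≈ 1.35, so fraction remaining f = (1/2)^(27/20) ≈ 0.3923.
At steady state, accumulation factor R = 1/(1 − e^(−kτ)) ≈ 1.6455.
Single-dose peak C₀ = D/Vd = 543/80 ≈ 6.787 mcg/mL.
Steady-state peak Cmax,ss = C₀·R ≈ 6.787 × 1.6455 ≈ 11.168 mcg/mL.
Peak 11.2 mcg/mL vs MTC 7 mcg/mL: exceeds toxic threshold.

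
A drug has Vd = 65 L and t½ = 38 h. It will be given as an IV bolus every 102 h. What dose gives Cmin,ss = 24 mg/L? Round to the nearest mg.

8467 mg

τ/t½ = 102/38 ≈ 2.6842, so f = (1/2)^(102/38) ≈ 0.155587.
Cmin,ss = (D/Vd)·f/(1−f), so D = Cmin,ss·Vd·(1−f)/f.
D = 24 × 65 × (1−f)/f ≈ 24 × 65 × 5.42727 ≈ 8466.54 mg.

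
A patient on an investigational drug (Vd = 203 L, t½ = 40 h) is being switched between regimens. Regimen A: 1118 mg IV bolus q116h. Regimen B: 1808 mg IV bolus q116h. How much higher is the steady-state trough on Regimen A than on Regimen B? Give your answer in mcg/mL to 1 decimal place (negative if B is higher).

Regimen A: f = (1/2)^(116/40) ≈ 0.1340; Cmin,ss = (1118/203)·f/(1−f) ≈ 0.852 mcg/mL.
Regimen B: f = (1/2)^(116/40) ≈ 0.1340; Cmin,ss = (1808/203)·f/(1−f) ≈ 1.378 mcg/mL.
Difference ≈ 0.852 − 1.378 ≈ -0.526 mcg/mL.

-0.5 mcg/mL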